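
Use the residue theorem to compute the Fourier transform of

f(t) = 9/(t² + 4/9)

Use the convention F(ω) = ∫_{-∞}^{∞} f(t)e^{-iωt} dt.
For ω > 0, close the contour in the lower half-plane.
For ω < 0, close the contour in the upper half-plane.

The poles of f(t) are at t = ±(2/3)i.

Let g(z) = f(z)e^{-iωz}; for large |z| the factor e^{-iωz} decays in the lower half-plane when ω > 0 and in the upper half-plane when ω < 0.

Case ω > 0 (lower half-plane, clockwise contour ⇒ F(ω) = -2πi·ΣRes):
  Res_{z = - \frac{2 i}{3}} g(z) = \frac{27 i e^{- \frac{2 \omega}{3}}}{4}
  F(ω) = -2πi·ΣRes = \frac{27 \pi e^{- \frac{2 \omega}{3}}}{2}

Case ω < 0 (upper half-plane, counterclockwise contour ⇒ F(ω) = +2πi·ΣRes):
  Res_{z = \frac{2 i}{3}} g(z) = - \frac{27 i e^{\frac{2 \omega}{3}}}{4}
  F(ω) = 2πi·ΣRes = \frac{27 \pi e^{\frac{2 \omega}{3}}}{2}

Both cases combine into a single formula in |ω|:

F(ω) = \frac{27 \pi e^{- \frac{2 \left|{\omega}\right|}{3}}}{2}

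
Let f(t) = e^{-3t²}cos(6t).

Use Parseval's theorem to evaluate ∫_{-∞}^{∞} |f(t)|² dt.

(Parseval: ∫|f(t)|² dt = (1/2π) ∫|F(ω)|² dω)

∫|f(t)|² dt = \frac{\sqrt{6} \sqrt{\pi} \left(1 + e^{6}\right)}{12 e^{6}}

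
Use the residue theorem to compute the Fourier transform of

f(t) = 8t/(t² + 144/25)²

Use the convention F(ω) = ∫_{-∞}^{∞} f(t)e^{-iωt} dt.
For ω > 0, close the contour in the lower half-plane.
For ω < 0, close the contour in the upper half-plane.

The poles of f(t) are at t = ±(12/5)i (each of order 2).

Let g(z) = f(z)e^{-iωz}; for large |z| the factor e^{-iωz} decays in the lower half-plane when ω > 0 and in the upper half-plane when ω < 0.

Case ω > 0 (lower half-plane, clockwise contour ⇒ F(ω) = -2πi·ΣRes):
  Res_{z = - \frac{12 i}{5}} g(z) = \frac{5 \omega e^{- \frac{12 \omega}{5}}}{6} (pole of order 2)
  F(ω) = -2πi·ΣRes = - \frac{5 i \pi \omega e^{- \frac{12 \omega}{5}}}{3}

Case ω < 0 (upper half-plane, counterclockwise contour ⇒ F(ω) = +2πi·ΣRes):
  Res_{z = \frac{12 i}{5}} g(z) = - \frac{5 \omega e^{\frac{12 \omega}{5}}}{6} (pole of order 2)
  F(ω) = 2πi·ΣRes = - \frac{5 i \pi \omega e^{\frac{12 \omega}{5}}}{3}

Both cases combine into a single formula in |ω|:

F(ω) = - \frac{5 i \pi \omega e^{- \frac{12 \left|{\omega}\right|}{5}}}{3}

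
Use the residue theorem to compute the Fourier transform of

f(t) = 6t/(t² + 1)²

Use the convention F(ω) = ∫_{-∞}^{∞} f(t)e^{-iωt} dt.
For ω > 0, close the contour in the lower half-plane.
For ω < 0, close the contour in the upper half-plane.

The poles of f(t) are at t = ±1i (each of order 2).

Let g(z) = f(z)e^{-iωz}; for large |z| the factor e^{-iωz} decays in the lower half-plane when ω > 0 and in the upper half-plane when ω < 0.

Case ω > 0 (lower half-plane, clockwise contour ⇒ F(ω) = -2πi·ΣRes):
  Res_{z = - i} g(z) = \frac{3 \omega e^{- \omega}}{2} (pole of order 2)
  F(ω) = -2πi·ΣRes = - 3 i \pi \omega e^{- \omega}

Case ω < 0 (upper half-plane, counterclockwise contour ⇒ F(ω) = +2πi·ΣRes):
  Res_{z = i} g(z) = - \frac{3 \omega e^{\omega}}{2} (pole of order 2)
  F(ω) = 2πi·ΣRes = - 3 i \pi \omega e^{\omega}

Both cases combine into a single formula in |ω|:

F(ω) = - 3 i \pi \omega e^{- \left|{\omega}\right|}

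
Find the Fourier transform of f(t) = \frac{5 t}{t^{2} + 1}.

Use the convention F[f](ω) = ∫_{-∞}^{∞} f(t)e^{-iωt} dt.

F(ω) = - 5 i \pi e^{- \left|{\omega}\right|} \operatorname{sign}{\left(\omega \right)}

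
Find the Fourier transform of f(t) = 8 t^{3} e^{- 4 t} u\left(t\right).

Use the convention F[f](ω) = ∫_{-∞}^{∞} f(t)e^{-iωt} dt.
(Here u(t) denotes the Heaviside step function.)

F(ω) = \frac{48}{\left(i \omega + 4\right)^{4}}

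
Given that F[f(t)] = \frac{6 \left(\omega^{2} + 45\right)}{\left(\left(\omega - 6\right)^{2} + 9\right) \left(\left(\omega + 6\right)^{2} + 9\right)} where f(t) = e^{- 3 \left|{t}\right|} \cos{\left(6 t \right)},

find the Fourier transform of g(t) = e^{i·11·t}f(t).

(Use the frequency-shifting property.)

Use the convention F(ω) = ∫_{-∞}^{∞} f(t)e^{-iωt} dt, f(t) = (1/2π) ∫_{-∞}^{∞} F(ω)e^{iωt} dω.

F[g](ω) = \frac{6 \left(\left(\omega - 11\right)^{2} + 45\right)}{\left(\left(\omega - 17\right)^{2} + 9\right) \left(\left(\omega - 5\right)^{2} + 9\right)}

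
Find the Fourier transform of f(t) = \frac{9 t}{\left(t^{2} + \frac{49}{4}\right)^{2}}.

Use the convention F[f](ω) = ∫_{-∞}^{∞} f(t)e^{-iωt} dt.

F(ω) = - \frac{9 i \pi \omega e^{- \frac{7 \left|{\omega}\right|}{2}}}{7}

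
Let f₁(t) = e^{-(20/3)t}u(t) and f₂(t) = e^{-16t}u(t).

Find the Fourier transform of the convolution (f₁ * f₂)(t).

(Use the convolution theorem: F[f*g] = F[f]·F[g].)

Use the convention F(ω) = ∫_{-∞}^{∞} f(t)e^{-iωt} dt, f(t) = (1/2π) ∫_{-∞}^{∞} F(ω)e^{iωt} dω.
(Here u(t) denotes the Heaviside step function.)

F[f₁*f₂](ω) = \frac{3}{\left(i \omega + 16\right) \left(3 i \omega + 20\right)}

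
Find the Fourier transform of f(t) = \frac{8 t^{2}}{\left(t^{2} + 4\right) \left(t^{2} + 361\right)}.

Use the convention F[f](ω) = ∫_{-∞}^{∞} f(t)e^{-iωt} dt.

F(ω) = \frac{8 \pi \left(19 - 2 e^{17 \left|{\omega}\right|}\right) e^{- 19 \left|{\omega}\right|}}{357}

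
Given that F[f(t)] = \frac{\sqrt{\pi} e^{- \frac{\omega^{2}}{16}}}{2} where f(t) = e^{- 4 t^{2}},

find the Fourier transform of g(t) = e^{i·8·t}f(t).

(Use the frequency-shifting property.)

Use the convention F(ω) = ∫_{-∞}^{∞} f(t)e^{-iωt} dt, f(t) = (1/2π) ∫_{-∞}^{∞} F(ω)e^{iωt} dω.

F[g](ω) = \frac{\sqrt{\pi} e^{- \frac{\left(\omega - 8\right)^{2}}{16}}}{2}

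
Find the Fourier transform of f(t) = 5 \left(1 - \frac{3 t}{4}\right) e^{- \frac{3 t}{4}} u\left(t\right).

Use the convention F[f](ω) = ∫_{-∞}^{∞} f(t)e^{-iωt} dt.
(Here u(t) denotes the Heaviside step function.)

F(ω) = \frac{80 i \omega}{- 16 \omega^{2} + 24 i \omega + 9}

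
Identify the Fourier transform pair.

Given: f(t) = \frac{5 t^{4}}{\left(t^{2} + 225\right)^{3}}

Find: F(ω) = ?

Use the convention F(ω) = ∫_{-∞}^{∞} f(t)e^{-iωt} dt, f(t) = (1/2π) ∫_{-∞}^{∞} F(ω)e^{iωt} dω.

F(ω) = \frac{\pi \left(75 \omega^{2} - 25 \left|{\omega}\right| + 1\right) e^{- 15 \left|{\omega}\right|}}{8}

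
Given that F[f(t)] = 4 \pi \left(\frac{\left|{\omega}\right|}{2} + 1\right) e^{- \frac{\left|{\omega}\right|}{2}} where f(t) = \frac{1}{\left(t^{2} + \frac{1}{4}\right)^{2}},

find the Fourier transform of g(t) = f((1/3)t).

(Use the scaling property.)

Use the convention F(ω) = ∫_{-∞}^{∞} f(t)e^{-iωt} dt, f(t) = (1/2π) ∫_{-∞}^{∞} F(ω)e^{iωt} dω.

F[g](ω) = 6 \pi \left(3 \left|{\omega}\right| + 2\right) e^{- \frac{3 \left|{\omega}\right|}{2}}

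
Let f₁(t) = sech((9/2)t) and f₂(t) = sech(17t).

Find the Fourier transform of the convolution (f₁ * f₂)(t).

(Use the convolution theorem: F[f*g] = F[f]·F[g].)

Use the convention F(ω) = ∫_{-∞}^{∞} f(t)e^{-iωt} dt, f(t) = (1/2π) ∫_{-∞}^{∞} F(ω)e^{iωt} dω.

F[f₁*f₂](ω) = \frac{2 \pi^{2}}{153 \cosh{\left(\frac{\pi \omega}{34} \right)} \cosh{\left(\frac{\pi \omega}{9} \right)}}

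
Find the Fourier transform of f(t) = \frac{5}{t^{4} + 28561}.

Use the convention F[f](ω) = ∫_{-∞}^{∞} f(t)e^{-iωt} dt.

F(ω) = \frac{5 \pi e^{- \frac{13 \sqrt{2} \left|{\omega}\right|}{2}} \sin{\left(\frac{13 \sqrt{2} \left|{\omega}\right|}{2} + \frac{\pi}{4} \right)}}{2197}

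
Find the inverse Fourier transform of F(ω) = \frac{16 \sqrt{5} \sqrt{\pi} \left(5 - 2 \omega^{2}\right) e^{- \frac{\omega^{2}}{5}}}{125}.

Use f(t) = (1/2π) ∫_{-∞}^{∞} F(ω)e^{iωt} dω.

f(t) = 4 t^{2} e^{- \frac{5 t^{2}}{4}}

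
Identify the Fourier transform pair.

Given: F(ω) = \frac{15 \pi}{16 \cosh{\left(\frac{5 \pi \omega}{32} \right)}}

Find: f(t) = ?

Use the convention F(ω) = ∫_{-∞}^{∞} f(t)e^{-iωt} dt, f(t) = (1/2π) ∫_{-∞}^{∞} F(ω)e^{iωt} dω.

f(t) = \frac{3}{\cosh{\left(\frac{16 t}{5} \right)}}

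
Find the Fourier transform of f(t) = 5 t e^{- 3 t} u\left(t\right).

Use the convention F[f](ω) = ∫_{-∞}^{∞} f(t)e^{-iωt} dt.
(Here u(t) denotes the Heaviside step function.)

F(ω) = \frac{5}{\left(i \omega + 3\right)^{2}}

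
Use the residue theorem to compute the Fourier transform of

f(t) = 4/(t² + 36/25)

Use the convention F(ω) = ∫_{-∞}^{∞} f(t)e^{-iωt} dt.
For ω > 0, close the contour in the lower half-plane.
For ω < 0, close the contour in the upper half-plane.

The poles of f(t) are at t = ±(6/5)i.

Let g(z) = f(z)e^{-iωz}; for large |z| the factor e^{-iωz} decays in the lower half-plane when ω > 0 and in the upper half-plane when ω < 0.

Case ω > 0 (lower half-plane, clockwise contour ⇒ F(ω) = -2πi·ΣRes):
  Res_{z = - \frac{6 i}{5}} g(z) = \frac{5 i e^{- \frac{6 \omega}{5}}}{3}
  F(ω) = -2πi·ΣRes = \frac{10 \pi e^{- \frac{6 \omega}{5}}}{3}

Case ω < 0 (upper half-plane, counterclockwise contour ⇒ F(ω) = +2πi·ΣRes):
  Res_{z = \frac{6 i}{5}} g(z) = - \frac{5 i e^{\frac{6 \omega}{5}}}{3}
  F(ω) = 2πi·ΣRes = \frac{10 \pi e^{\frac{6 \omega}{5}}}{3}

Both cases combine into a single formula in |ω|:

F(ω) = \frac{10 \pi e^{- \frac{6 \left|{\omega}\right|}{5}}}{3}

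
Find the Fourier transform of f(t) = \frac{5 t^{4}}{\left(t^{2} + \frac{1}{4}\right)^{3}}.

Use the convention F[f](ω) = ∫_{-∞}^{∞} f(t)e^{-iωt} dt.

F(ω) = \frac{5 \pi \left(\omega^{2} - 10 \left|{\omega}\right| + 12\right) e^{- \frac{\left|{\omega}\right|}{2}}}{16}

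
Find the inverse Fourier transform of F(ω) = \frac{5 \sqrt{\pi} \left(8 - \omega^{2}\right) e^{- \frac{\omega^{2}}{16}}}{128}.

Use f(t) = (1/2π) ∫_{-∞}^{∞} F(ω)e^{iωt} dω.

f(t) = 5 t^{2} e^{- 4 t^{2}}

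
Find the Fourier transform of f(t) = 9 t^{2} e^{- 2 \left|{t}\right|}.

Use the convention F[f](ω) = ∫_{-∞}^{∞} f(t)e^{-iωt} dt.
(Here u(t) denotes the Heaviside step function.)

F(ω) = \frac{72 \left(4 - 3 \omega^{2}\right)}{\left(\omega^{2} + 4\right)^{3}}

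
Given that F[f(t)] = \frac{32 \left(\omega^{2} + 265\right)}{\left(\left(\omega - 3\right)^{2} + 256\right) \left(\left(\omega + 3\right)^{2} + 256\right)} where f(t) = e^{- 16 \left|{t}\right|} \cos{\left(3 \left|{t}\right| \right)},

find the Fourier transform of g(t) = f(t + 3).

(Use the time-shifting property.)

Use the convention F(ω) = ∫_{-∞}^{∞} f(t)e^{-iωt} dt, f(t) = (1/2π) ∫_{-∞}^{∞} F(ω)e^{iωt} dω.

F[g](ω) = \frac{32 \left(\omega^{2} + 265\right) e^{3 i \omega}}{\omega^{4} + 494 \omega^{2} + 70225}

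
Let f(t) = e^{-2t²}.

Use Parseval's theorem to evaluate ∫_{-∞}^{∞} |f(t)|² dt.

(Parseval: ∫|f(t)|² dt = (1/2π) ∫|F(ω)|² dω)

∫|f(t)|² dt = \frac{\sqrt{\pi}}{2}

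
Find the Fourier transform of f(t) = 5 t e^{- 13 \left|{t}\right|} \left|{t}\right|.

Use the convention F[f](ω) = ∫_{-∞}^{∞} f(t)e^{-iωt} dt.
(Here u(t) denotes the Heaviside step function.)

F(ω) = \frac{20 i \omega \left(\omega^{2} - 507\right)}{\left(\omega^{2} + 169\right)^{3}}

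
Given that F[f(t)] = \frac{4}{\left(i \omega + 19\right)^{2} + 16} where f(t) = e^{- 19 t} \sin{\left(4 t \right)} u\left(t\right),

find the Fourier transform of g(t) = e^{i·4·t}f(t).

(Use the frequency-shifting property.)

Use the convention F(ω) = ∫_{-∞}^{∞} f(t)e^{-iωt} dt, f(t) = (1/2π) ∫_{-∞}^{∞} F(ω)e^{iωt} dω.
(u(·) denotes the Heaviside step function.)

F[g](ω) = \frac{4}{\left(i \left(\omega - 4\right) + 19\right)^{2} + 16}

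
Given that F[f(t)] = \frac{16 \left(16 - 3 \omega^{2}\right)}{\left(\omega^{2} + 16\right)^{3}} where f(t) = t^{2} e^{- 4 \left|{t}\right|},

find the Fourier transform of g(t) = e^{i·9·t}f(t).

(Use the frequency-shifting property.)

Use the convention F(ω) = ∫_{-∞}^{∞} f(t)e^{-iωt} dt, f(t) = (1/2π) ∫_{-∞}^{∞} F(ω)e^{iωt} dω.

F[g](ω) = \frac{16 \left(16 - 3 \left(\omega - 9\right)^{2}\right)}{\left(\left(\omega - 9\right)^{2} + 16\right)^{3}}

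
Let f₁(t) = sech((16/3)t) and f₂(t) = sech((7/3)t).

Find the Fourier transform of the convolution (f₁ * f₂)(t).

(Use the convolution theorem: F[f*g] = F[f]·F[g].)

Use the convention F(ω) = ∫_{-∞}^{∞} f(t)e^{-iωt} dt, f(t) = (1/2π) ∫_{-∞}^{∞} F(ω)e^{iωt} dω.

F[f₁*f₂](ω) = \frac{9 \pi^{2}}{112 \cosh{\left(\frac{3 \pi \omega}{32} \right)} \cosh{\left(\frac{3 \pi \omega}{14} \right)}}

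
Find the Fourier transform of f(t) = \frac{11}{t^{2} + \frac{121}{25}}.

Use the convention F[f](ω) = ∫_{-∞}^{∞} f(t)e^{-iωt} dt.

F(ω) = 5 \pi e^{- \frac{11 \left|{\omega}\right|}{5}}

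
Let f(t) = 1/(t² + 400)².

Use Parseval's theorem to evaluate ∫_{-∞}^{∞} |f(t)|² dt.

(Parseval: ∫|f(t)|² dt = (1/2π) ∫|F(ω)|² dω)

∫|f(t)|² dt = \frac{\pi}{4096000000}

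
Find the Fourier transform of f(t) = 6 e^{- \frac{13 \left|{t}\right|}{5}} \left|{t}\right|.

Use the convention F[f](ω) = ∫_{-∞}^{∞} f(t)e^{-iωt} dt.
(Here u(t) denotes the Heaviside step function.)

F(ω) = \frac{300 \left(169 - 25 \omega^{2}\right)}{\left(25 \omega^{2} + 169\right)^{2}}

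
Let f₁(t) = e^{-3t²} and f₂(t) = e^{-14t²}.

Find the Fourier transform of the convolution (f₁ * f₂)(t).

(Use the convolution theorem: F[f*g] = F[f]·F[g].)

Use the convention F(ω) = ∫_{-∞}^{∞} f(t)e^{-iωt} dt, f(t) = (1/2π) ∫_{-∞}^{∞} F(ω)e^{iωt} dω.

F[f₁*f₂](ω) = \frac{\sqrt{42} \pi e^{- \frac{17 \omega^{2}}{168}}}{42}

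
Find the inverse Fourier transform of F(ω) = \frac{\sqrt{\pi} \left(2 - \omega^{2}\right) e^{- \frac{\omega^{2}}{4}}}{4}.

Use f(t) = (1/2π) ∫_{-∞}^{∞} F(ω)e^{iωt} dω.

f(t) = t^{2} e^{- t^{2}}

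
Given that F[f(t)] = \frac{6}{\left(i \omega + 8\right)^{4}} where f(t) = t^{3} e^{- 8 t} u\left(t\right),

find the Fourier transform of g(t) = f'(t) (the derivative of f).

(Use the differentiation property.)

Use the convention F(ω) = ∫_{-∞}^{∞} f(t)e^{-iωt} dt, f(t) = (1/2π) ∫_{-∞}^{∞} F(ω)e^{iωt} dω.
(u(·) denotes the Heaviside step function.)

F[g](ω) = \frac{6 i \omega}{\left(i \omega + 8\right)^{4}}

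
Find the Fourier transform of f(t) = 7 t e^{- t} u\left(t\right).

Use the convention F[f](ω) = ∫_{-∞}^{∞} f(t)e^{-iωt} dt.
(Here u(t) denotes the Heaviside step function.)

F(ω) = \frac{7}{\left(i \omega + 1\right)^{2}}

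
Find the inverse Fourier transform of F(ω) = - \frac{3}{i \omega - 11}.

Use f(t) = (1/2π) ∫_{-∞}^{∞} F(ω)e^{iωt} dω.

f(t) = 3 e^{11 t} u\left(- t\right)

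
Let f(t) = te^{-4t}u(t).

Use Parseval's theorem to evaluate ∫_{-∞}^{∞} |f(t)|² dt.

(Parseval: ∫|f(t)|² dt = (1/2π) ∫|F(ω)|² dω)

∫|f(t)|² dt = \frac{1}{256}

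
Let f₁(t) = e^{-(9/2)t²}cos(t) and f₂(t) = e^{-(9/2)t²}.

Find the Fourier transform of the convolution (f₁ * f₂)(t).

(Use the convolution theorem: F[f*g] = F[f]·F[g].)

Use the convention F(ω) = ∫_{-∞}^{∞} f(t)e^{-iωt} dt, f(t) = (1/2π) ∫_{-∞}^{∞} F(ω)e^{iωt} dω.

F[f₁*f₂](ω) = \frac{\pi \left(e^{\frac{2 \omega}{9}} + 1\right) e^{- \frac{\omega^{2}}{9} - \frac{\omega}{9} - \frac{1}{18}}}{9}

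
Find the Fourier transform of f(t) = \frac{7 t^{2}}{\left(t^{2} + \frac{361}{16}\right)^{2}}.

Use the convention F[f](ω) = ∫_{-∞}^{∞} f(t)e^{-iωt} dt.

F(ω) = \frac{7 \pi \left(4 - 19 \left|{\omega}\right|\right) e^{- \frac{19 \left|{\omega}\right|}{4}}}{38}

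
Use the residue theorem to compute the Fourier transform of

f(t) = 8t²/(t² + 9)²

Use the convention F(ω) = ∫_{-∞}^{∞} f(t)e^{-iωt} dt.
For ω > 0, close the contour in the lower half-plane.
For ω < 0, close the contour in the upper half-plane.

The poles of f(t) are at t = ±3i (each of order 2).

Let g(z) = f(z)e^{-iωz}; for large |z| the factor e^{-iωz} decays in the lower half-plane when ω > 0 and in the upper half-plane when ω < 0.

Case ω > 0 (lower half-plane, clockwise contour ⇒ F(ω) = -2πi·ΣRes):
  Res_{z = - 3 i} g(z) = i \left(\frac{2}{3} - 2 \omega\right) e^{- 3 \omega} (pole of order 2)
  F(ω) = -2πi·ΣRes = \frac{4 \pi \left(1 - 3 \omega\right) e^{- 3 \omega}}{3}

Case ω < 0 (upper half-plane, counterclockwise contour ⇒ F(ω) = +2πi·ΣRes):
  Res_{z = 3 i} g(z) = i \left(- 2 \omega - \frac{2}{3}\right) e^{3 \omega} (pole of order 2)
  F(ω) = 2πi·ΣRes = \frac{4 \pi \left(3 \omega + 1\right) e^{3 \omega}}{3}

Both cases combine into a single formula in |ω|:

F(ω) = \frac{4 \pi \left(1 - 3 \left|{\omega}\right|\right) e^{- 3 \left|{\omega}\right|}}{3}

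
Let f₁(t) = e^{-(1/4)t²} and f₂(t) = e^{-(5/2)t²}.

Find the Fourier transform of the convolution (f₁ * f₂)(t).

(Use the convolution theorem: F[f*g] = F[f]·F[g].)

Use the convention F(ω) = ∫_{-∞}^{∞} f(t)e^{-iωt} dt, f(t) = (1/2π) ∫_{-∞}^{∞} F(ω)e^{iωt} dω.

F[f₁*f₂](ω) = \frac{2 \sqrt{10} \pi e^{- \frac{11 \omega^{2}}{10}}}{5}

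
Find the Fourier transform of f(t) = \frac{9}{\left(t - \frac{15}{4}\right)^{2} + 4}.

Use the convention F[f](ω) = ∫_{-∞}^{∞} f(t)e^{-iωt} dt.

F(ω) = \frac{9 \pi e^{- \frac{15 i \omega}{4} - 2 \left|{\omega}\right|}}{2}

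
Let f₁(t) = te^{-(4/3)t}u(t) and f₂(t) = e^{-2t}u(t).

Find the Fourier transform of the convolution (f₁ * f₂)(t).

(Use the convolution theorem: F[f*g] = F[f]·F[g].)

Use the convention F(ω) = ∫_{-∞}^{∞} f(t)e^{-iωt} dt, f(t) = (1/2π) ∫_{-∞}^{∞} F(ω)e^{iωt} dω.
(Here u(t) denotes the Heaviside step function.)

F[f₁*f₂](ω) = \frac{9}{\left(i \omega + 2\right) \left(3 i \omega + 4\right)^{2}}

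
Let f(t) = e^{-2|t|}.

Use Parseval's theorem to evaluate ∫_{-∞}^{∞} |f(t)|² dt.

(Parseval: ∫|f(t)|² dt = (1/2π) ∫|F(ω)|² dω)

∫|f(t)|² dt = \frac{1}{2}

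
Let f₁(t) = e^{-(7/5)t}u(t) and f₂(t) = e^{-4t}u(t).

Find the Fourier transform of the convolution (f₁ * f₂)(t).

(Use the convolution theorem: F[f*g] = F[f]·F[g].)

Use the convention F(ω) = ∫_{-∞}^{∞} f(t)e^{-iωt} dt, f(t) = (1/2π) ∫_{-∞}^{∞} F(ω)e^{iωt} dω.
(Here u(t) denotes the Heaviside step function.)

F[f₁*f₂](ω) = \frac{5}{\left(i \omega + 4\right) \left(5 i \omega + 7\right)}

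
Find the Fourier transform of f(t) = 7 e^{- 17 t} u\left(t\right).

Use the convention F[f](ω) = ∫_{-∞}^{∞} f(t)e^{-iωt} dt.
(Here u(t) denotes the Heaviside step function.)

F(ω) = \frac{7}{i \omega + 17}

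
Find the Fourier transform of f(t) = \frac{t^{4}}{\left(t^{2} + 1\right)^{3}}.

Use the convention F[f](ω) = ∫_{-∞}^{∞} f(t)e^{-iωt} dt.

F(ω) = \frac{\pi \left(\omega^{2} - 5 \left|{\omega}\right| + 3\right) e^{- \left|{\omega}\right|}}{8}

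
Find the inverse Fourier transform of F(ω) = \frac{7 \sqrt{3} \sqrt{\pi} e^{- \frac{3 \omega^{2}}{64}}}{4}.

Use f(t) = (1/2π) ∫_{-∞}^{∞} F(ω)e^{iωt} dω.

f(t) = 7 e^{- \frac{16 t^{2}}{3}}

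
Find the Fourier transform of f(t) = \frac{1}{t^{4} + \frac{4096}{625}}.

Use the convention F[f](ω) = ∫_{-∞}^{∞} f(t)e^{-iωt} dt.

F(ω) = \frac{125 \pi e^{- \frac{4 \sqrt{2} \left|{\omega}\right|}{5}} \sin{\left(\frac{4 \sqrt{2} \left|{\omega}\right|}{5} + \frac{\pi}{4} \right)}}{512}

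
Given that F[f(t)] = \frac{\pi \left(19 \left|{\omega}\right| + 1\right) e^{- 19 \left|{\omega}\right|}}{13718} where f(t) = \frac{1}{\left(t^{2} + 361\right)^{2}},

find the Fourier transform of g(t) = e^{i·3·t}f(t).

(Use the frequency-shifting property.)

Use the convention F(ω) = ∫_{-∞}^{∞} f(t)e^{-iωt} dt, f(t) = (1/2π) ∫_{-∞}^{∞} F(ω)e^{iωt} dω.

F[g](ω) = \frac{\pi \left(19 \left|{\omega - 3}\right| + 1\right) e^{- 19 \left|{\omega - 3}\right|}}{13718}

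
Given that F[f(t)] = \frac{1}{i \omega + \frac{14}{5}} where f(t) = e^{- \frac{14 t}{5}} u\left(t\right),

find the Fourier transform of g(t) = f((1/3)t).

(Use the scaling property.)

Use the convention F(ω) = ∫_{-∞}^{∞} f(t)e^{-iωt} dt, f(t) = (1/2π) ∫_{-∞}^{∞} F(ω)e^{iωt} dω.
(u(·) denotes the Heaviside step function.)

F[g](ω) = \frac{15}{15 i \omega + 14}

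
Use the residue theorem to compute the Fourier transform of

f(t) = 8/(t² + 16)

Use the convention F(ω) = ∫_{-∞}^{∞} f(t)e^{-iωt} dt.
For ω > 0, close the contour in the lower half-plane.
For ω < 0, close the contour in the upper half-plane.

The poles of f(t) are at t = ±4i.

Let g(z) = f(z)e^{-iωz}; for large |z| the factor e^{-iωz} decays in the lower half-plane when ω > 0 and in the upper half-plane when ω < 0.

Case ω > 0 (lower half-plane, clockwise contour ⇒ F(ω) = -2πi·ΣRes):
  Res_{z = - 4 i} g(z) = i e^{- 4 \omega}
  F(ω) = -2πi·ΣRes = 2 \pi e^{- 4 \omega}

Case ω < 0 (upper half-plane, counterclockwise contour ⇒ F(ω) = +2πi·ΣRes):
  Res_{z = 4 i} g(z) = - i e^{4 \omega}
  F(ω) = 2πi·ΣRes = 2 \pi e^{4 \omega}

Both cases combine into a single formula in |ω|:

F(ω) = 2 \pi e^{- 4 \left|{\omega}\right|}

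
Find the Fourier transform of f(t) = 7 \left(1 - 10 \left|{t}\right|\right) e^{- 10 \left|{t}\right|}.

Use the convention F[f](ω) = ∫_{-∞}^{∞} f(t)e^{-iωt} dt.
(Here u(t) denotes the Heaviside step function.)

F(ω) = \frac{280 \omega^{2}}{\left(\omega^{2} + 100\right)^{2}}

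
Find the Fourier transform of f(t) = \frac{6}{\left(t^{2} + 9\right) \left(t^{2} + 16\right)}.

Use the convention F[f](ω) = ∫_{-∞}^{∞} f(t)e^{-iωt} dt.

F(ω) = \frac{\pi \left(4 e^{\left|{\omega}\right|} - 3\right) e^{- 4 \left|{\omega}\right|}}{14}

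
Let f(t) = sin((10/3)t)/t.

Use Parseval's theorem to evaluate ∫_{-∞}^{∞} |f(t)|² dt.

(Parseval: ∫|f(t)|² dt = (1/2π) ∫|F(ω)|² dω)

∫|f(t)|² dt = \frac{10 \pi}{3}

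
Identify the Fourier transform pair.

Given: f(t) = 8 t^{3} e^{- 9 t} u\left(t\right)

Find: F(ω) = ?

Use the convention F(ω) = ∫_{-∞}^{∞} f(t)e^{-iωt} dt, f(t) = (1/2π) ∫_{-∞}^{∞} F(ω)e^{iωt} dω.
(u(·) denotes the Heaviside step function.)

F(ω) = \frac{48}{\left(i \omega + 9\right)^{4}}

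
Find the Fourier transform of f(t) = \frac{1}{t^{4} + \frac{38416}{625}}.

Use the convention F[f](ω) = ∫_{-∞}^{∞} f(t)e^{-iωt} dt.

F(ω) = \frac{125 \pi e^{- \frac{7 \sqrt{2} \left|{\omega}\right|}{5}} \sin{\left(\frac{7 \sqrt{2} \left|{\omega}\right|}{5} + \frac{\pi}{4} \right)}}{2744}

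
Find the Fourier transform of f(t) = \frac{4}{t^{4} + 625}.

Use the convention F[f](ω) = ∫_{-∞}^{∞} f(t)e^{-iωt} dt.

F(ω) = \frac{4 \pi e^{- \frac{5 \sqrt{2} \left|{\omega}\right|}{2}} \sin{\left(\frac{5 \sqrt{2} \left|{\omega}\right|}{2} + \frac{\pi}{4} \right)}}{125}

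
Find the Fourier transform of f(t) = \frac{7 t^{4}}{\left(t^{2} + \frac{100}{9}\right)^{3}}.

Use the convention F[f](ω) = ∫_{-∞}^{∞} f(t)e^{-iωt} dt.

F(ω) = \frac{7 \pi \left(100 \omega^{2} - 150 \left|{\omega}\right| + 27\right) e^{- \frac{10 \left|{\omega}\right|}{3}}}{240}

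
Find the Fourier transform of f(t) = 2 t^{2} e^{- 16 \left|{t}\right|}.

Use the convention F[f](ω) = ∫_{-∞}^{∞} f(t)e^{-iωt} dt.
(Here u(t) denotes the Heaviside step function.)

F(ω) = \frac{128 \left(256 - 3 \omega^{2}\right)}{\left(\omega^{2} + 256\right)^{3}}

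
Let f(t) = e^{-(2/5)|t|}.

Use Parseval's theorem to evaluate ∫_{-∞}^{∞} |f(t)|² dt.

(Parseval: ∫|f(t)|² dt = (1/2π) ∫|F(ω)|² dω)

∫|f(t)|² dt = \frac{5}{2}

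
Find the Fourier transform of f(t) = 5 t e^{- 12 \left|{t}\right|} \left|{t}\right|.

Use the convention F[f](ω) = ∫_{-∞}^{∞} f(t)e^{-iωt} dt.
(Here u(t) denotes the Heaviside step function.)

F(ω) = \frac{20 i \omega \left(\omega^{2} - 432\right)}{\left(\omega^{2} + 144\right)^{3}}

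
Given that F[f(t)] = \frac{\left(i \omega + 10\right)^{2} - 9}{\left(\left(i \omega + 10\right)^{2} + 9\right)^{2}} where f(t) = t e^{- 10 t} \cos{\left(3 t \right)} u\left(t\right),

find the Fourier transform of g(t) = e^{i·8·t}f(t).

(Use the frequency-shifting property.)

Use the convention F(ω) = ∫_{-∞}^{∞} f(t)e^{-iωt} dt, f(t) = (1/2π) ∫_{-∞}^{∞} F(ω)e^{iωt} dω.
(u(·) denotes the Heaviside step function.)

F[g](ω) = \frac{\left(i \left(\omega - 8\right) + 10\right)^{2} - 9}{\left(\left(i \left(\omega - 8\right) + 10\right)^{2} + 9\right)^{2}}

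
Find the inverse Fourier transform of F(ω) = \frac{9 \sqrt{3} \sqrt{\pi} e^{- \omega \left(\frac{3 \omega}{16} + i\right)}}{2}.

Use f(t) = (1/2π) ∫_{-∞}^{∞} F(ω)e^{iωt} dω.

f(t) = 9 e^{- \frac{4 \left(t - 1\right)^{2}}{3}}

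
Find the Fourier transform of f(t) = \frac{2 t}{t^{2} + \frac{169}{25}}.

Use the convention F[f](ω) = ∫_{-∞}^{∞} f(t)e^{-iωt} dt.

F(ω) = - 2 i \pi e^{- \frac{13 \left|{\omega}\right|}{5}} \operatorname{sign}{\left(\omega \right)}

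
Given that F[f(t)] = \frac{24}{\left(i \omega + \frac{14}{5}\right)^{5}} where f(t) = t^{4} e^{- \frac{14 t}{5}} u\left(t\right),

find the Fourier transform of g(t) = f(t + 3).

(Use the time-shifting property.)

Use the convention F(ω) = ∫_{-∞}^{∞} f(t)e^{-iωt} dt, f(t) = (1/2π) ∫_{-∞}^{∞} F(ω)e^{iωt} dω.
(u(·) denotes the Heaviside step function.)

F[g](ω) = \frac{75000 e^{3 i \omega}}{\left(5 i \omega + 14\right)^{5}}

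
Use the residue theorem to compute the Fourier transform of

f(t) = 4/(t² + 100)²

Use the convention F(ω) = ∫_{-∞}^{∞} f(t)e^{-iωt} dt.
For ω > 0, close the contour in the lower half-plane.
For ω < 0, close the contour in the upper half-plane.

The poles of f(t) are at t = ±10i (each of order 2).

Let g(z) = f(z)e^{-iωz}; for large |z| the factor e^{-iωz} decays in the lower half-plane when ω > 0 and in the upper half-plane when ω < 0.

Case ω > 0 (lower half-plane, clockwise contour ⇒ F(ω) = -2πi·ΣRes):
  Res_{z = - 10 i} g(z) = \frac{i \left(10 \omega + 1\right) e^{- 10 \omega}}{1000} (pole of order 2)
  F(ω) = -2πi·ΣRes = \frac{\pi \left(10 \omega + 1\right) e^{- 10 \omega}}{500}

Case ω < 0 (upper half-plane, counterclockwise contour ⇒ F(ω) = +2πi·ΣRes):
  Res_{z = 10 i} g(z) = \frac{i \left(10 \omega - 1\right) e^{10 \omega}}{1000} (pole of order 2)
  F(ω) = 2πi·ΣRes = \frac{\pi \left(1 - 10 \omega\right) e^{10 \omega}}{500}

Both cases combine into a single formula in |ω|:

F(ω) = \frac{\pi \left(10 \left|{\omega}\right| + 1\right) e^{- 10 \left|{\omega}\right|}}{500}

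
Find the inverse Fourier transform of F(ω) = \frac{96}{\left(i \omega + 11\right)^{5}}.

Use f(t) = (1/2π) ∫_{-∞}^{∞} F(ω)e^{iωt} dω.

f(t) = 4 t^{4} e^{- 11 t} u\left(t\right)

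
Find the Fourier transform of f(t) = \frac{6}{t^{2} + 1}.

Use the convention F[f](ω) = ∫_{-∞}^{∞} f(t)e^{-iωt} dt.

F(ω) = 6 \pi e^{- \left|{\omega}\right|}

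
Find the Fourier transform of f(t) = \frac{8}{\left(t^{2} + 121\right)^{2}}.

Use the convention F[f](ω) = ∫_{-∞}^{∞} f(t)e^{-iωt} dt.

F(ω) = \frac{4 \pi \left(11 \left|{\omega}\right| + 1\right) e^{- 11 \left|{\omega}\right|}}{1331}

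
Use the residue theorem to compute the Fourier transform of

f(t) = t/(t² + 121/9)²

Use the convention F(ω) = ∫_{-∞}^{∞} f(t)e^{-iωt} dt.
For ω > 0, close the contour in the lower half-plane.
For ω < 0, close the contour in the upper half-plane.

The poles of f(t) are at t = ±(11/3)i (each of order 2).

Let g(z) = f(z)e^{-iωz}; for large |z| the factor e^{-iωz} decays in the lower half-plane when ω > 0 and in the upper half-plane when ω < 0.

Case ω > 0 (lower half-plane, clockwise contour ⇒ F(ω) = -2πi·ΣRes):
  Res_{z = - \frac{11 i}{3}} g(z) = \frac{3 \omega e^{- \frac{11 \omega}{3}}}{44} (pole of order 2)
  F(ω) = -2πi·ΣRes = - \frac{3 i \pi \omega e^{- \frac{11 \omega}{3}}}{22}

Case ω < 0 (upper half-plane, counterclockwise contour ⇒ F(ω) = +2πi·ΣRes):
  Res_{z = \frac{11 i}{3}} g(z) = - \frac{3 \omega e^{\frac{11 \omega}{3}}}{44} (pole of order 2)
  F(ω) = 2πi·ΣRes = - \frac{3 i \pi \omega e^{\frac{11 \omega}{3}}}{22}

Both cases combine into a single formula in |ω|:

F(ω) = - \frac{3 i \pi \omega e^{- \frac{11 \left|{\omega}\right|}{3}}}{22}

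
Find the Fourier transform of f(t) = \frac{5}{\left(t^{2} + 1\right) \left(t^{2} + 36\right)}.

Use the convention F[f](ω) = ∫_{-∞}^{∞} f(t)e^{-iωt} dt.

F(ω) = \frac{\pi e^{- \left|{\omega}\right|}}{7} - \frac{\pi e^{- 6 \left|{\omega}\right|}}{42}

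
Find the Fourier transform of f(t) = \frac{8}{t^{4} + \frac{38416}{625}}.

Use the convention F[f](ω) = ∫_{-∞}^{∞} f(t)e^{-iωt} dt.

F(ω) = \frac{125 \pi e^{- \frac{7 \sqrt{2} \left|{\omega}\right|}{5}} \sin{\left(\frac{7 \sqrt{2} \left|{\omega}\right|}{5} + \frac{\pi}{4} \right)}}{343}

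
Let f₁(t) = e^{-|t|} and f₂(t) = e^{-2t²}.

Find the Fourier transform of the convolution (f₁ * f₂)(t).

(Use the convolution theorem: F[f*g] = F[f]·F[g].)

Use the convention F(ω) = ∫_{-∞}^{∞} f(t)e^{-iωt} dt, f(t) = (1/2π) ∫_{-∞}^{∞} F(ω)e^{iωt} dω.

F[f₁*f₂](ω) = \frac{\sqrt{2} \sqrt{\pi} e^{- \frac{\omega^{2}}{8}}}{\omega^{2} + 1}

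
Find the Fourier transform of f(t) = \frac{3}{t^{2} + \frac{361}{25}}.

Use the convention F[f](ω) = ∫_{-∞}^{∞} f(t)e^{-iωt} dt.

F(ω) = \frac{15 \pi e^{- \frac{19 \left|{\omega}\right|}{5}}}{19}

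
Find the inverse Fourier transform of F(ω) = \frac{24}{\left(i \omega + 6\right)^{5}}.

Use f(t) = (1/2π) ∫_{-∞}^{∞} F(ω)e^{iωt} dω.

f(t) = t^{4} e^{- 6 t} u\left(t\right)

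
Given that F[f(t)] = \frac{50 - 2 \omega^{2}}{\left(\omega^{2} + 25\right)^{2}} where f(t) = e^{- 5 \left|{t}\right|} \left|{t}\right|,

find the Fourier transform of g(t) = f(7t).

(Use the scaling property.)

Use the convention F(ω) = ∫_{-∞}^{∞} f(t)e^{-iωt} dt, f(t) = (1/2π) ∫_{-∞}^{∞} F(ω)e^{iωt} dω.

F[g](ω) = \frac{14 \left(1225 - \omega^{2}\right)}{\left(\omega^{2} + 1225\right)^{2}}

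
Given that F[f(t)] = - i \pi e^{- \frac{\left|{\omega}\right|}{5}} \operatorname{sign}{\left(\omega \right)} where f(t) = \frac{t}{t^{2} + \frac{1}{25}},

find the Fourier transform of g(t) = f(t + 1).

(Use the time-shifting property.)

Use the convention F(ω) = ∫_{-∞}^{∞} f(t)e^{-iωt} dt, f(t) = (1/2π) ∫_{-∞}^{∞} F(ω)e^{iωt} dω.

F[g](ω) = - i \pi e^{i \omega} e^{- \frac{\left|{\omega}\right|}{5}} \operatorname{sign}{\left(\omega \right)}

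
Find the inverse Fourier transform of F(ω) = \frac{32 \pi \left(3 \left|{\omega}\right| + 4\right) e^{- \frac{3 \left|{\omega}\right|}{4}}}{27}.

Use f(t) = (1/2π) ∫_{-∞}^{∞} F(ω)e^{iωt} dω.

f(t) = \frac{4}{\left(t^{2} + \frac{9}{16}\right)^{2}}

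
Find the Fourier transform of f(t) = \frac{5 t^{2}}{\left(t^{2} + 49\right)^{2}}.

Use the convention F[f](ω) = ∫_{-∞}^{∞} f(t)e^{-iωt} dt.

F(ω) = \frac{5 \pi \left(1 - 7 \left|{\omega}\right|\right) e^{- 7 \left|{\omega}\right|}}{14}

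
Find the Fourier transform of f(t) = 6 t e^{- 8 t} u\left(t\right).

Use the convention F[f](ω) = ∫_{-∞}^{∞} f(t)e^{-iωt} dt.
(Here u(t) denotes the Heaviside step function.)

F(ω) = \frac{6}{\left(i \omega + 8\right)^{2}}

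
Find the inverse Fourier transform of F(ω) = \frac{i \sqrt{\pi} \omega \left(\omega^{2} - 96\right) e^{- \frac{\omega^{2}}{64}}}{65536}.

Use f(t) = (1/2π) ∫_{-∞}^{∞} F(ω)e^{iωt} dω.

f(t) = 2 t^{3} e^{- 16 t^{2}}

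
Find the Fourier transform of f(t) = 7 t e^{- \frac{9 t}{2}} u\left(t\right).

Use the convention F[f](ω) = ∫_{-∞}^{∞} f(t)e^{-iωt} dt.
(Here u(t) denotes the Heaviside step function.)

F(ω) = \frac{28}{\left(2 i \omega + 9\right)^{2}}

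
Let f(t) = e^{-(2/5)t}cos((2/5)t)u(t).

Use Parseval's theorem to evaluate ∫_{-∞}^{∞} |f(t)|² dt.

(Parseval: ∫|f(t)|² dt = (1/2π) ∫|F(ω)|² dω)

∫|f(t)|² dt = \frac{15}{16}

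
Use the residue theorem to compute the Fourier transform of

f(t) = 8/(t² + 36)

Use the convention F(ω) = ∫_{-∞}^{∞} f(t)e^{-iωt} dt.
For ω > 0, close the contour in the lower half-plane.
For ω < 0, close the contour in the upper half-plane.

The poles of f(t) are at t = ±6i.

Let g(z) = f(z)e^{-iωz}; for large |z| the factor e^{-iωz} decays in the lower half-plane when ω > 0 and in the upper half-plane when ω < 0.

Case ω > 0 (lower half-plane, clockwise contour ⇒ F(ω) = -2πi·ΣRes):
  Res_{z = - 6 i} g(z) = \frac{2 i e^{- 6 \omega}}{3}
  F(ω) = -2πi·ΣRes = \frac{4 \pi e^{- 6 \omega}}{3}

Case ω < 0 (upper half-plane, counterclockwise contour ⇒ F(ω) = +2πi·ΣRes):
  Res_{z = 6 i} g(z) = - \frac{2 i e^{6 \omega}}{3}
  F(ω) = 2πi·ΣRes = \frac{4 \pi e^{6 \omega}}{3}

Both cases combine into a single formula in |ω|:

F(ω) = \frac{4 \pi e^{- 6 \left|{\omega}\right|}}{3}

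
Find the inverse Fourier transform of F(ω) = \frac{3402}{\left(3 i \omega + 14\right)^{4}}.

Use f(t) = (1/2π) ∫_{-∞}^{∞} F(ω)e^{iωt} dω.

f(t) = 7 t^{3} e^{- \frac{14 t}{3}} u\left(t\right)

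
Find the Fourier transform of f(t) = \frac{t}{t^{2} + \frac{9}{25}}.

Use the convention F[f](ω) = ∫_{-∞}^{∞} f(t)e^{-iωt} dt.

F(ω) = - i \pi e^{- \frac{3 \left|{\omega}\right|}{5}} \operatorname{sign}{\left(\omega \right)}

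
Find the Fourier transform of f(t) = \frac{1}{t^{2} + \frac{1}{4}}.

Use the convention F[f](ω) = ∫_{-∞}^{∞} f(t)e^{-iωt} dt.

F(ω) = 2 \pi e^{- \frac{\left|{\omega}\right|}{2}}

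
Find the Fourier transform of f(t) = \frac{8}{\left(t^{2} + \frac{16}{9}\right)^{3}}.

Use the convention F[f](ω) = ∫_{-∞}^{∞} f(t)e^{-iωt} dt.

F(ω) = \frac{27 \pi \left(16 \omega^{2} + 36 \left|{\omega}\right| + 27\right) e^{- \frac{4 \left|{\omega}\right|}{3}}}{1024}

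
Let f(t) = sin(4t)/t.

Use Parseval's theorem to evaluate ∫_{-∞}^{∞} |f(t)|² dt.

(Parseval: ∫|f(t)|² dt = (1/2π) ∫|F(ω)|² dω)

∫|f(t)|² dt = 4 \pi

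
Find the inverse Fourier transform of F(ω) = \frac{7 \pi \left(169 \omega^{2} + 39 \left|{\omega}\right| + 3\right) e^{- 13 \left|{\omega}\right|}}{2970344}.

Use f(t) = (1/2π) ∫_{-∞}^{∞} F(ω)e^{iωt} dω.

f(t) = \frac{7}{\left(t^{2} + 169\right)^{3}}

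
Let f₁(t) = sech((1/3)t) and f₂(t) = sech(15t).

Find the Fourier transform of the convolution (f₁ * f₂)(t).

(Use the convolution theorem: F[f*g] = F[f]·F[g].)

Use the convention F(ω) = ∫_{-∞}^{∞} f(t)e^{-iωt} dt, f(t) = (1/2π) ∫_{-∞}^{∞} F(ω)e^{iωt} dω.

F[f₁*f₂](ω) = \frac{\pi^{2}}{5 \cosh{\left(\frac{\pi \omega}{30} \right)} \cosh{\left(\frac{3 \pi \omega}{2} \right)}}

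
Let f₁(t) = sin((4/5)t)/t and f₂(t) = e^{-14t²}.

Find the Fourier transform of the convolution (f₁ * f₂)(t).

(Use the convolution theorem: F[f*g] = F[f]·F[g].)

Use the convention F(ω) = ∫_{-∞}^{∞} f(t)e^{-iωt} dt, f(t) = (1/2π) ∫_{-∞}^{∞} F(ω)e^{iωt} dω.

F[f₁*f₂](ω) = \begin{cases} \frac{\sqrt{14} \pi^{\frac{3}{2}} e^{- \frac{\omega^{2}}{56}}}{14} & \text{for}\: \omega > - \frac{4}{5} \wedge \omega < \frac{4}{5} \\0 & \text{otherwise} \end{cases}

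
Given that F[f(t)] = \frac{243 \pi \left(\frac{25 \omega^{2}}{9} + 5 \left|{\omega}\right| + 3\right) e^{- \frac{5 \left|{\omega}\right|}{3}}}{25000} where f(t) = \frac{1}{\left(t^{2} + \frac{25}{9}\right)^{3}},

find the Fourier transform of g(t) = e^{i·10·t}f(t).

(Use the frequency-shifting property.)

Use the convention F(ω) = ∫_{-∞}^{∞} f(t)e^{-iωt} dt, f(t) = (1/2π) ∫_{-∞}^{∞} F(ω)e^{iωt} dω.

F[g](ω) = \frac{27 \pi \left(25 \left(\omega - 10\right)^{2} + 45 \left|{\omega - 10}\right| + 27\right) e^{- \frac{5 \left|{\omega - 10}\right|}{3}}}{25000}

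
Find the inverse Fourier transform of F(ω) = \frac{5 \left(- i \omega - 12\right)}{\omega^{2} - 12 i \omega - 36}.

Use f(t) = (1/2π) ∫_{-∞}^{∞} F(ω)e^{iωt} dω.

f(t) = 5 \left(6 t + 1\right) e^{- 6 t} u\left(t\right)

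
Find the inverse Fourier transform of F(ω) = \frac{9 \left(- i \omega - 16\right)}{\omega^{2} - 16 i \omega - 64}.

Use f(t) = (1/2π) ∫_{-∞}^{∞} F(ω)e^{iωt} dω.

f(t) = 9 \left(8 t + 1\right) e^{- 8 t} u\left(t\right)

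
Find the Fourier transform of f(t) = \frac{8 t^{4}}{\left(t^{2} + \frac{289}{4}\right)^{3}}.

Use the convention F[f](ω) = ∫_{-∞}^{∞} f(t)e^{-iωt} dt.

F(ω) = \frac{\pi \left(289 \omega^{2} - 170 \left|{\omega}\right| + 12\right) e^{- \frac{17 \left|{\omega}\right|}{2}}}{34}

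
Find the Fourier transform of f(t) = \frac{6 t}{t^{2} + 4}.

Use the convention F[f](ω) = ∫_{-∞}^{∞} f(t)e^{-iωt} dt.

F(ω) = - 6 i \pi e^{- 2 \left|{\omega}\right|} \operatorname{sign}{\left(\omega \right)}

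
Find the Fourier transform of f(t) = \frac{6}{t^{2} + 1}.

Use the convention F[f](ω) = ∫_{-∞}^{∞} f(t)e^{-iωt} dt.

F(ω) = 6 \pi e^{- \left|{\omega}\right|}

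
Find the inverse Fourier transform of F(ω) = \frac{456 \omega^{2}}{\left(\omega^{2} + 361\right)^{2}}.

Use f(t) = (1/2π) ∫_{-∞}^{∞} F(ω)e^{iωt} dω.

f(t) = 6 \left(1 - 19 \left|{t}\right|\right) e^{- 19 \left|{t}\right|}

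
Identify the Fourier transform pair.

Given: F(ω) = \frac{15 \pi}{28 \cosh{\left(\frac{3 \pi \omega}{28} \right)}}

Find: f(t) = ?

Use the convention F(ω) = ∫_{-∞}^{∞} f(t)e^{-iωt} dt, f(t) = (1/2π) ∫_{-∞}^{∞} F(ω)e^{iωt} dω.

f(t) = \frac{5}{e^{\frac{14 t}{3}} + e^{- \frac{14 t}{3}}}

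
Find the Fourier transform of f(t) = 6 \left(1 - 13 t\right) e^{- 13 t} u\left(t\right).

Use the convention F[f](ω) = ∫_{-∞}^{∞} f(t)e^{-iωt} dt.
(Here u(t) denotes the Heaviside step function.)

F(ω) = \frac{6 i \omega}{- \omega^{2} + 26 i \omega + 169}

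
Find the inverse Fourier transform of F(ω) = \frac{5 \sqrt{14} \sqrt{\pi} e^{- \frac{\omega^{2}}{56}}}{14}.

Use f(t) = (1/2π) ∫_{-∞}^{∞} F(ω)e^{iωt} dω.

f(t) = 5 e^{- 14 t^{2}}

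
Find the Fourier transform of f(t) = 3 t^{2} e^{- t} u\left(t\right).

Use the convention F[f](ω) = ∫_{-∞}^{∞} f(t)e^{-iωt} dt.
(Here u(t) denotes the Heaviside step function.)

F(ω) = \frac{6}{\left(i \omega + 1\right)^{3}}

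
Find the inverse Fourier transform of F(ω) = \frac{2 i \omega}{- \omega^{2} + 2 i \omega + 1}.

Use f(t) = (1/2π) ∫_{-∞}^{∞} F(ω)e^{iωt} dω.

f(t) = 2 \left(1 - t\right) e^{- t} u\left(t\right)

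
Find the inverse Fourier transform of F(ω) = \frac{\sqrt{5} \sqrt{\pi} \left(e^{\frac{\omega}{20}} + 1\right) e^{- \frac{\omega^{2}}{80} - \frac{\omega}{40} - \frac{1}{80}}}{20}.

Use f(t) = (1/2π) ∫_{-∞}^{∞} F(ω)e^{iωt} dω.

f(t) = e^{- 20 t^{2}} \cos{\left(t \right)}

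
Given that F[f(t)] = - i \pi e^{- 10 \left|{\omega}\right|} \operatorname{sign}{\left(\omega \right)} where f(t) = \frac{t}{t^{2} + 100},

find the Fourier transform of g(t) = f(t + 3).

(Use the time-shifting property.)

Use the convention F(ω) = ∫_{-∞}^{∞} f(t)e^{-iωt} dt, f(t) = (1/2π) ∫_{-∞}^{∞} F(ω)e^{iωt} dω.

F[g](ω) = - i \pi e^{3 i \omega} e^{- 10 \left|{\omega}\right|} \operatorname{sign}{\left(\omega \right)}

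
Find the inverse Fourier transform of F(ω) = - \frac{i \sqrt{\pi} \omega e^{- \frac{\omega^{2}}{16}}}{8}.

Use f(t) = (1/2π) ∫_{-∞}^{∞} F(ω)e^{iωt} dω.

f(t) = 2 t e^{- 4 t^{2}}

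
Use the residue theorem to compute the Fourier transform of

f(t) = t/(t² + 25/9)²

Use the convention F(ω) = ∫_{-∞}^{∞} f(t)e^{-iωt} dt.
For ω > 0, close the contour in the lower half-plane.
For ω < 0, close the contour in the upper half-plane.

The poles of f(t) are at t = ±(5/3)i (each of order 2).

Let g(z) = f(z)e^{-iωz}; for large |z| the factor e^{-iωz} decays in the lower half-plane when ω > 0 and in the upper half-plane when ω < 0.

Case ω > 0 (lower half-plane, clockwise contour ⇒ F(ω) = -2πi·ΣRes):
  Res_{z = - \frac{5 i}{3}} g(z) = \frac{3 \omega e^{- \frac{5 \omega}{3}}}{20} (pole of order 2)
  F(ω) = -2πi·ΣRes = - \frac{3 i \pi \omega e^{- \frac{5 \omega}{3}}}{10}

Case ω < 0 (upper half-plane, counterclockwise contour ⇒ F(ω) = +2πi·ΣRes):
  Res_{z = \frac{5 i}{3}} g(z) = - \frac{3 \omega e^{\frac{5 \omega}{3}}}{20} (pole of order 2)
  F(ω) = 2πi·ΣRes = - \frac{3 i \pi \omega e^{\frac{5 \omega}{3}}}{10}

Both cases combine into a single formula in |ω|:

F(ω) = - \frac{3 i \pi \omega e^{- \frac{5 \left|{\omega}\right|}{3}}}{10}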